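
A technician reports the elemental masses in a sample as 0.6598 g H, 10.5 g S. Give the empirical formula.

H: 0.6598 g ÷ 1.008 g/mol = 0.6546 mol
S: 10.5 g ÷ 32.07 g/mol = 0.3274 mol
Smallest is S at 0.3274 mol; normalising gives H 1.999, S 1.000
Ratio ≈ 2:1, so the empirical formula is H2S

H2S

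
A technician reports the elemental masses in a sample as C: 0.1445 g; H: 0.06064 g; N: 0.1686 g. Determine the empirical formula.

C: 0.1445 g ÷ 12.01 g/mol = 0.01203 mol
H: 0.06064 g ÷ 1.008 g/mol = 0.06016 mol
N: 0.1686 g ÷ 14.01 g/mol = 0.01203 mol
Divide by the smallest (0.01203 mol C): C 1.000, H 5.000, N 1.000
Ratio ≈ 1:5:1, so the empirical formula is CH5N

CH5N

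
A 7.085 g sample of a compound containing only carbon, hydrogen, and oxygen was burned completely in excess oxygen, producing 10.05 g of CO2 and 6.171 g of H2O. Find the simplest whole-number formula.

mol C = 10.05 / 44.01 = 0.2284; mass C = 0.2284 × 12.01 = 2.743 g
mol H = 2 × (6.171 / 18.02) = 0.6849; mass H = 0.6849 × 1.008 = 0.6904 g
mass O = 7.085 − (3.433) = 3.652 g → mol O = 0.2283
Ratios (÷ 0.2283): C 1.000, H 3.001, O 1.000
→ CH3O

CH3O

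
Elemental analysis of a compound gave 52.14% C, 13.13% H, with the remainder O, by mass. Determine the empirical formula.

Assume 100 g: 52.14 g C, 13.13 g H, 34.73 g O.
C: 52.14 g ÷ 12.01 g/mol = 4.341 mol
H: 13.13 g ÷ 1.008 g/mol = 13.03 mol
O: 34.73 g ÷ 16.00 g/mol = 2.171 mol
Smallest is O at 2.171 mol; normalising gives C 2.000, H 6.001, O 1.000
≈ 2:6:1 → C2H6O

C2H6O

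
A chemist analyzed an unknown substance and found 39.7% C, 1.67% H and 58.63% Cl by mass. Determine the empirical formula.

C2HCl

Assume 100 g: 39.7 g C, 1.67 g H, 58.63 g Cl.
C: 39.7 g ÷ 12.01 g/mol = 3.306 mol
H: 1.67 g ÷ 1.008 g/mol = 1.657 mol
Cl: 58.63 g ÷ 35.45 g/mol = 1.654 mol
Smallest is Cl at 1.654 mol; normalising gives C 1.999, H 1.002, Cl 1.000
Ratio ≈ 2:1:1, so the empirical formula is C2HCl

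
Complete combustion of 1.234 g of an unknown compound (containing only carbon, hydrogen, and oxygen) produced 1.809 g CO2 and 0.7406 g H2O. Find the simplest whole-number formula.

CH2O

mol C = 1.809 / 44.01 = 0.04110; mass C = 0.04110 × 12.01 = 0.4937 g
mol H = 2 × (0.7406 / 18.02) = 0.08220; mass H = 0.08220 × 1.008 = 0.08286 g
mass O = 1.234 − (0.5765) = 0.6575 g → mol O = 0.04109
Divide by the smallest (0.04109 mol O): C 1.000, H 2.000, O 1.000
≈ 1:2:1 → CH2O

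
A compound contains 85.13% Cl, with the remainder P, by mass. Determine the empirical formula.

Assume 100 g: 85.13 g Cl, 14.87 g P.
Cl: 85.13 g ÷ 35.45 g/mol = 2.401 mol
P: 14.87 g ÷ 30.97 g/mol = 0.4801 mol
Divide by the smallest (0.4801 mol P): Cl 5.001, P 1.000
Ratio ≈ 5:1, so the empirical formula is Cl5P

Cl5P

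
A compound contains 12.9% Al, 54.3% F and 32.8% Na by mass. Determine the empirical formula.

Assume 100 g: 12.9 g Al, 54.3 g F, 32.8 g Na.
Moles — Al: 12.9 / 26.98 = 0.4781 mol; F: 54.3 / 19.00 = 2.858 mol; Na: 32.8 / 22.99 = 1.427 mol
Ratios (÷ 0.4781): Al 1.000, F 5.977, Na 2.984
→ AlF6Na3

AlF6Na3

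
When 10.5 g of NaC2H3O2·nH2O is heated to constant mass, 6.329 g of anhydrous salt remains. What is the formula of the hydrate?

NaC2H3O2·3H2O

Mass of water lost = 10.5 − 6.329 = 4.171 g → 4.171 / 18.02 = 0.2315 mol H2O
Molar mass of NaC2H3O2 = 82.03 g/mol → mol NaC2H3O2 = 6.329 / 82.03 = 0.07715
n = 0.2315 / 0.07715 = 3.00 ≈ 3 → NaC2H3O2·3H2O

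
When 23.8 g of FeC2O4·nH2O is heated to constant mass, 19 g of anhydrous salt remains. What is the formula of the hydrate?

Mass of water lost = 23.8 − 19 = 4.8 g → 4.8 / 18.02 = 0.2664 mol H2O
Molar mass of FeC2O4 = 143.87 g/mol → mol FeC2O4 = 19 / 143.87 = 0.1321
n = 0.2664 / 0.1321 = 2.02 ≈ 2 → FeC2O4·2H2O

FeC2O4·2H2O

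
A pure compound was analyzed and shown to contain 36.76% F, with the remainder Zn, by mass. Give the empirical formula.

F2Zn

Assume 100 g: 36.76 g F, 63.24 g Zn.
F: 36.76 g ÷ 19.00 g/mol = 1.935 mol
Zn: 63.24 g ÷ 65.38 g/mol = 0.9673 mol
Smallest is Zn at 0.9673 mol; normalising gives F 2.000, Zn 1.000
→ F2Zn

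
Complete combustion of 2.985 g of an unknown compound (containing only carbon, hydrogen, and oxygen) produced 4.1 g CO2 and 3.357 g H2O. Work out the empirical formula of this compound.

mol C = 4.1 / 44.01 = 0.09316; mass C = 0.09316 × 12.01 = 1.119 g
mol H = 2 × (3.357 / 18.02) = 0.3726; mass H = 0.3726 × 1.008 = 0.3756 g
mass O = 2.985 − (1.494) = 1.491 g → mol O = 0.09316
Divide by the smallest (0.09316 mol C): C 1.000, H 3.999, O 1.000
Ratio ≈ 1:4:1, so the empirical formula is CH4O

CH4O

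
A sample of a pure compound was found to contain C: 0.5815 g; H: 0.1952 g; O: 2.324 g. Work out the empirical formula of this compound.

Moles — C: 0.5815 / 12.01 = 0.04842 mol; H: 0.1952 / 1.008 = 0.1937 mol; O: 2.324 / 16.00 = 0.1452 mol
Smallest is C at 0.04842 mol; normalising gives C 1.000, H 4.000, O 3.000
Ratio ≈ 1:4:3, so the empirical formula is CH4O3

CH4O3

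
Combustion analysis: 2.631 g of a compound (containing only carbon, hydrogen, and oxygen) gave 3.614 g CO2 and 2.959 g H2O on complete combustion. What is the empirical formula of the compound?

CH4O

mol C = 3.614 / 44.01 = 0.08212; mass C = 0.08212 × 12.01 = 0.9862 g
mol H = 2 × (2.959 / 18.02) = 0.3284; mass H = 0.3284 × 1.008 = 0.3310 g
mass O = 2.631 − (1.317) = 1.314 g → mol O = 0.08211
Ratios (÷ 0.08211): C 1.000, H 4.000, O 1.000
→ CH4O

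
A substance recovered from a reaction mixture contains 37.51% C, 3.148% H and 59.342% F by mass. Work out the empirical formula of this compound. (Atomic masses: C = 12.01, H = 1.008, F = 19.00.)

CHF

Assume 100 g: 37.51 g C, 3.148 g H, 59.342 g F.
n(C) = 37.51/12.01 = 3.123, n(H) = 3.148/1.008 = 3.123, n(F) = 59.342/19.00 = 3.123
Divide by the smallest (3.123 mol H): C 1.000, H 1.000, F 1.000
Ratio ≈ 1:1:1, so the empirical formula is CHF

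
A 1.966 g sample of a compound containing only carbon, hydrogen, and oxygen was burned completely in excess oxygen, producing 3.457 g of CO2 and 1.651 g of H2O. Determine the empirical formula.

C3H7O2

mol C = 3.457 / 44.01 = 0.07855; mass C = 0.07855 × 12.01 = 0.9434 g
mol H = 2 × (1.651 / 18.02) = 0.1832; mass H = 0.1832 × 1.008 = 0.1847 g
mass O = 1.966 − (1.128) = 0.8379 g → mol O = 0.05237
Ratios (÷ 0.05237): C 1.500, H 3.499, O 1.000
Scaling by 2: C 3.00, H 7.00, O 2.00 → C3H7O2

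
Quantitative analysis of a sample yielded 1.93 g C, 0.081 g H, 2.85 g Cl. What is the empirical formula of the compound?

Moles — C: 1.93 / 12.01 = 0.1607 mol; H: 0.081 / 1.008 = 0.08036 mol; Cl: 2.85 / 35.45 = 0.08039 mol
Ratios (÷ 0.08036): C 2.000, H 1.000, Cl 1.000
→ C2HCl

C2HCl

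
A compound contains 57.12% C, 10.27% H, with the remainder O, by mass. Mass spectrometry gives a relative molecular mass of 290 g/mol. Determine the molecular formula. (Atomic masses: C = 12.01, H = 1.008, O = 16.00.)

C14H30O6

Assume 100 g: 57.12 g C, 10.27 g H, 32.61 g O.
n(C) = 57.12/12.01 = 4.756, n(H) = 10.27/1.008 = 10.19, n(O) = 32.61/16.00 = 2.038
Smallest is O at 2.038 mol; normalising gives C 2.334, H 4.999, O 1.000
Multiply by 3: C 7.00, H 15.00, O 3.00 → C7H15O3
Empirical-formula mass = 147.19 g/mol
n = 290 / 147.19 = 1.97 ≈ 2
Molecular formula = (C7H15O3)×2 = C14H30O6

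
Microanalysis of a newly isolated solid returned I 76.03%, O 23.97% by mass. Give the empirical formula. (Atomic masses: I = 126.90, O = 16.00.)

I2O5

Assume 100 g: 76.03 g I, 23.97 g O.
I: 76.03 g ÷ 126.90 g/mol = 0.5991 mol
O: 23.97 g ÷ 16.00 g/mol = 1.498 mol
Divide by the smallest (0.5991 mol I): I 1.000, O 2.500
Scaling by 2: I 2.00, O 5.00 → I2O5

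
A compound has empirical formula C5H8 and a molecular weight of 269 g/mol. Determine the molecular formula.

Empirical-formula mass = 68.11 g/mol
n = 269 / 68.11 = 3.95 ≈ 4
Molecular formula = (C5H8)4 = C20H32

C20H32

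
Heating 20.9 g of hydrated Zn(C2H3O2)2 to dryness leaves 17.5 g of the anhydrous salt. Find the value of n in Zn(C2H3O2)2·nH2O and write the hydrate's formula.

Zn(C2H3O2)2·2H2O

Mass of water lost = 20.9 − 17.5 = 3.4 g → 3.4 / 18.02 = 0.1887 mol H2O
Molar mass of Zn(C2H3O2)2 = 183.47 g/mol → mol Zn(C2H3O2)2 = 17.5 / 183.47 = 0.09538
n = 0.1887 / 0.09538 = 1.98 ≈ 2 → Zn(C2H3O2)2·2H2O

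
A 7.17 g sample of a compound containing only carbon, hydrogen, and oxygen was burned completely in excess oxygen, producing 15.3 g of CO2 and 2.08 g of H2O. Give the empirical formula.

mol C = 15.3 / 44.01 = 0.3476; mass C = 0.3476 × 12.01 = 4.175 g
mol H = 2 × (2.08 / 18.02) = 0.2309; mass H = 0.2309 × 1.008 = 0.2327 g
mass O = 7.17 − (4.408) = 2.762 g → mol O = 0.1726
Ratios (÷ 0.1726): C 2.014, H 1.337, O 1.000
Multiply by 3: C 6.04, H 4.01, O 3.00 → C6H4O3

C6H4O3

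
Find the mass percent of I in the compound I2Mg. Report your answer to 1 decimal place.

91.3%

Molar mass = 2(126.90) + 1(24.31) = 278.110 g/mol
Mass of I per mole = 2 × 126.90 = 253.800 g
% I = 253.800 / 278.110 × 100 = 91.3%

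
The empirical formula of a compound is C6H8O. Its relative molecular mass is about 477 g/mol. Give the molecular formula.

C30H40O5

Empirical-formula mass = 96.12 g/mol
n = 477 / 96.12 = 4.96 ≈ 5
Molecular formula = (C6H8O)5 = C30H40O5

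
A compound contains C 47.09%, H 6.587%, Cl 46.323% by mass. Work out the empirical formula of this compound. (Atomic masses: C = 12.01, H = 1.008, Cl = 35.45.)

C3H5Cl

Assume 100 g: 47.09 g C, 6.587 g H, 46.323 g Cl.
C: 47.09 g ÷ 12.01 g/mol = 3.921 mol
H: 6.587 g ÷ 1.008 g/mol = 6.535 mol
Cl: 46.323 g ÷ 35.45 g/mol = 1.307 mol
Ratios (÷ 1.307): C 3.001, H 5.001, Cl 1.000
→ C3H5Cl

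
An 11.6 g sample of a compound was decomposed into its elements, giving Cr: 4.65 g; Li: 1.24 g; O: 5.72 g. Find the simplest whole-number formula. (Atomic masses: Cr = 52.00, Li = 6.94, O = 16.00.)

Moles — Cr: 4.65 / 52.00 = 0.08942 mol; Li: 1.24 / 6.94 = 0.1787 mol; O: 5.72 / 16.00 = 0.3575 mol
Ratios (÷ 0.08942): Cr 1.000, Li 1.998, O 3.998
Ratio ≈ 1:2:4, so the empirical formula is CrLi2O4

CrLi2O4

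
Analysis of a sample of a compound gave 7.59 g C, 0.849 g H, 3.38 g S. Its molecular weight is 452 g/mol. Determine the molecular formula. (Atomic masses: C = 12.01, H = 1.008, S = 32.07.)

C24H32S4

Moles — C: 7.59 / 12.01 = 0.632 mol; H: 0.849 / 1.008 = 0.8423 mol; S: 3.38 / 32.07 = 0.1054 mol
Smallest is S at 0.1054 mol; normalising gives C 5.996, H 7.992, S 1.000
Ratio ≈ 6:8:1, so the empirical formula is C6H8S
Empirical-formula mass = 112.19 g/mol
n = 452 / 112.19 = 4.03 ≈ 4
Molecular formula = (C6H8S)×4 = C24H32S4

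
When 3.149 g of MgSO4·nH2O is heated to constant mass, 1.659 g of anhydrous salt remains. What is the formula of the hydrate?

MgSO4·6H2O

Mass of water lost = 3.149 − 1.659 = 1.49 g → 1.49 / 18.02 = 0.08269 mol H2O
Molar mass of MgSO4 = 120.38 g/mol → mol MgSO4 = 1.659 / 120.38 = 0.01378
n = 0.08269 / 0.01378 = 6.00 ≈ 6 → MgSO4·6H2O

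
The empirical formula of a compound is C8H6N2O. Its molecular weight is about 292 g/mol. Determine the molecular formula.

Empirical-formula mass = 146.15 g/mol
n = 292 / 146.15 = 2.00 ≈ 2
Molecular formula = (C8H6N2O)2 = C16H12N4O2

C16H12N4O2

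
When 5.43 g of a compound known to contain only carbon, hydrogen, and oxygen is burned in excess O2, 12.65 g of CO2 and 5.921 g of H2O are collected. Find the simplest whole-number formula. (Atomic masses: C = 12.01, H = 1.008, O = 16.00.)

mol C = 12.65 / 44.01 = 0.2874; mass C = 0.2874 × 12.01 = 3.452 g
mol H = 2 × (5.921 / 18.02) = 0.6572; mass H = 0.6572 × 1.008 = 0.6624 g
mass O = 5.43 − (4.115) = 1.315 g → mol O = 0.08222
Ratios (÷ 0.08222): C 3.496, H 7.993, O 1.000
Multiply by 2: C 6.99, H 15.99, O 2.00 → C7H16O2

C7H16O2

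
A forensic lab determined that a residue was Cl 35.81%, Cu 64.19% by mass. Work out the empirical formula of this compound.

Assume 100 g: 35.81 g Cl, 64.19 g Cu.
Cl: 35.81 g ÷ 35.45 g/mol = 1.01 mol
Cu: 64.19 g ÷ 63.55 g/mol = 1.01 mol
Smallest is Cu at 1.01 mol; normalising gives Cl 1.000, Cu 1.000
Ratio ≈ 1:1, so the empirical formula is ClCu

ClCu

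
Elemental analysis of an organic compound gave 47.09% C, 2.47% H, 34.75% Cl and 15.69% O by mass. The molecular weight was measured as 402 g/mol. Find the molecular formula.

Assume 100 g: 47.09 g C, 2.47 g H, 34.75 g Cl, 15.69 g O.
Moles — C: 47.09 / 12.01 = 3.921 mol; H: 2.47 / 1.008 = 2.45 mol; Cl: 34.75 / 35.45 = 0.9803 mol; O: 15.69 / 16.00 = 0.9806 mol
Smallest is Cl at 0.9803 mol; normalising gives C 4.000, H 2.500, Cl 1.000, O 1.000
Scaling by 2: C 8.00, H 5.00, Cl 2.00, O 2.00 → C8H5Cl2O2
Empirical-formula mass = 204.02 g/mol
n = 402 / 204.02 = 1.97 ≈ 2
Molecular formula = (C8H5Cl2O2)×2 = C16H10Cl4O4

C16H10Cl4O4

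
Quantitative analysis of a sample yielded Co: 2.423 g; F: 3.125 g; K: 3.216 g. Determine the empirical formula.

CoF4K2

Co: 2.423 g ÷ 58.93 g/mol = 0.04112 mol
F: 3.125 g ÷ 19.00 g/mol = 0.1645 mol
K: 3.216 g ÷ 39.10 g/mol = 0.08225 mol
Divide by the smallest (0.04112 mol Co): Co 1.000, F 4.000, K 2.000
→ CoF4K2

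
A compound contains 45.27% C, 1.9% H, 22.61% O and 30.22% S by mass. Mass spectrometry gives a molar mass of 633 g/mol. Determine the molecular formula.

C24H12O9S6

Assume 100 g: 45.27 g C, 1.9 g H, 22.61 g O, 30.22 g S.
C: 45.27 g ÷ 12.01 g/mol = 3.769 mol
H: 1.9 g ÷ 1.008 g/mol = 1.885 mol
O: 22.61 g ÷ 16.00 g/mol = 1.413 mol
S: 30.22 g ÷ 32.07 g/mol = 0.9423 mol
Divide by the smallest (0.9423 mol S): C 4.000, H 2.000, O 1.500, S 1.000
×2: C 8.00, H 4.00, O 3.00, S 2.00 → C8H4O3S2
Empirical-formula mass = 212.25 g/mol
n = 633 / 212.25 = 2.98 ≈ 3
Molecular formula = (C8H4O3S2)×3 = C24H12O9S6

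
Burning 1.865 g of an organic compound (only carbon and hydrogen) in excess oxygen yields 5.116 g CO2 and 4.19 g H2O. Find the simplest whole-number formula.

CH4

mol C = 5.116 / 44.01 = 0.1162; mass C = 0.1162 × 12.01 = 1.396 g
mol H = 2 × (4.19 / 18.02) = 0.4650; mass H = 0.4650 × 1.008 = 0.4688 g
Smallest is C at 0.1162 mol; normalising gives C 1.000, H 4.000
→ CH4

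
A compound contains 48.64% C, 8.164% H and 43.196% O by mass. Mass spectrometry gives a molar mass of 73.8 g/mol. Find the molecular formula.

C3H6O2

Assume 100 g: 48.64 g C, 8.164 g H, 43.196 g O.
Moles — C: 48.64 / 12.01 = 4.05 mol; H: 8.164 / 1.008 = 8.099 mol; O: 43.196 / 16.00 = 2.7 mol
Divide by the smallest (2.7 mol O): C 1.500, H 3.000, O 1.000
Multiply by 2: C 3.00, H 6.00, O 2.00 → C3H6O2
Empirical-formula mass = 74.08 g/mol
n = 73.8 / 74.08 = 1.00 ≈ 1
Molecular formula = empirical formula = C3H6O2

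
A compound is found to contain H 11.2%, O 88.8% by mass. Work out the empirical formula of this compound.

Assume 100 g: 11.2 g H, 88.8 g O.
n(H) = 11.2/1.008 = 11.11, n(O) = 88.8/16.00 = 5.55
Ratios (÷ 5.55): H 2.002, O 1.000
Ratio ≈ 2:1, so the empirical formula is H2O

H2O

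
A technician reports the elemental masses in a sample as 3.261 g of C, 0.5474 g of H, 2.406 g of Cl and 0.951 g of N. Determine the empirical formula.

C: 3.261 g ÷ 12.01 g/mol = 0.2715 mol
H: 0.5474 g ÷ 1.008 g/mol = 0.5431 mol
Cl: 2.406 g ÷ 35.45 g/mol = 0.06787 mol
N: 0.951 g ÷ 14.01 g/mol = 0.06788 mol
Ratios (÷ 0.06787): C 4.001, H 8.001, Cl 1.000, N 1.000
≈ 4:8:1:1 → C4H8ClN

C4H8ClN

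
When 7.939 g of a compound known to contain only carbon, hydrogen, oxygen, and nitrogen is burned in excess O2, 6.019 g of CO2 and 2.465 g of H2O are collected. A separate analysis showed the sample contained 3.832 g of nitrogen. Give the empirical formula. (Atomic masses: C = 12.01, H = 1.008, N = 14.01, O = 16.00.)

mol C = 6.019 / 44.01 = 0.1368; mass C = 0.1368 × 12.01 = 1.643 g
mol H = 2 × (2.465 / 18.02) = 0.2736; mass H = 0.2736 × 1.008 = 0.2758 g
mol N = 3.832 / 14.01 = 0.2735
mass O = 7.939 − (5.750) = 2.189 g → mol O = 0.1368
Smallest is C at 0.1368 mol; normalising gives C 1.000, H 2.000, N 2.000, O 1.000
≈ 1:2:2:1 → CH2N2O

CH2N2O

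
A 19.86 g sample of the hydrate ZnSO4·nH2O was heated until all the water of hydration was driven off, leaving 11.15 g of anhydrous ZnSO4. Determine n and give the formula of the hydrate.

ZnSO4·7H2O

Mass of water lost = 19.86 − 11.15 = 8.71 g → 8.71 / 18.02 = 0.4834 mol H2O
Molar mass of ZnSO4 = 161.45 g/mol → mol ZnSO4 = 11.15 / 161.45 = 0.06906
n = 0.4834 / 0.06906 = 7.00 ≈ 7 → ZnSO4·7H2O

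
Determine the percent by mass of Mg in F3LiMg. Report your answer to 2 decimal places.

27.55%

Molar mass = 3(19.00) + 1(6.94) + 1(24.31) = 88.250 g/mol
Mass of Mg per mole = 1 × 24.31 = 24.310 g
% Mg = 24.310 / 88.250 × 100 = 27.55%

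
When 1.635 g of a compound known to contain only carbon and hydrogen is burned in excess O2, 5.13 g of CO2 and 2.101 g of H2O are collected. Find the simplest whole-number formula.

mol C = 5.13 / 44.01 = 0.1166; mass C = 0.1166 × 12.01 = 1.400 g
mol H = 2 × (2.101 / 18.02) = 0.2332; mass H = 0.2332 × 1.008 = 0.2351 g
Divide by the smallest (0.1166 mol C): C 1.000, H 2.000
Ratio ≈ 1:2, so the empirical formula is CH2

CH2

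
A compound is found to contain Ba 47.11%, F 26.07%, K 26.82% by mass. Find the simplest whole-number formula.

BaF4K2

Assume 100 g: 47.11 g Ba, 26.07 g F, 26.82 g K.
n(Ba) = 47.11/137.33 = 0.343, n(F) = 26.07/19.00 = 1.372, n(K) = 26.82/39.10 = 0.6859
Divide by the smallest (0.343 mol Ba): Ba 1.000, F 4.000, K 2.000
≈ 1:4:2 → BaF4K2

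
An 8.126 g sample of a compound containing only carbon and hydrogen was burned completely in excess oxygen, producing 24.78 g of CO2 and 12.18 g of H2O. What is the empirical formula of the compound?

C5H12

mol C = 24.78 / 44.01 = 0.5631; mass C = 0.5631 × 12.01 = 6.762 g
mol H = 2 × (12.18 / 18.02) = 1.352; mass H = 1.352 × 1.008 = 1.363 g
Smallest is C at 0.5631 mol; normalising gives C 1.000, H 2.401
×5: C 5.00, H 12.00 → C5H12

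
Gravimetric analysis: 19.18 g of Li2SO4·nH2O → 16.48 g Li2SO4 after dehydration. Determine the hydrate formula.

Li2SO4·H2O

Mass of water lost = 19.18 − 16.48 = 2.7 g → 2.7 / 18.02 = 0.1498 mol H2O
Molar mass of Li2SO4 = 109.95 g/mol → mol Li2SO4 = 16.48 / 109.95 = 0.1499
n = 0.1498 / 0.1499 = 1.00 ≈ 1 → Li2SO4·H2O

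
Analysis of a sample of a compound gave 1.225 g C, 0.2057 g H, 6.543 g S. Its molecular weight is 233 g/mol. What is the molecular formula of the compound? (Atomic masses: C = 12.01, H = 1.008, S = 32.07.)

C3H6S6

Moles — C: 1.225 / 12.01 = 0.102 mol; H: 0.2057 / 1.008 = 0.2041 mol; S: 6.543 / 32.07 = 0.204 mol
Smallest is C at 0.102 mol; normalising gives C 1.000, H 2.001, S 2.000
Ratio ≈ 1:2:2, so the empirical formula is CH2S2
Empirical-formula mass = 78.17 g/mol
n = 233 / 78.17 = 2.98 ≈ 3
Molecular formula = (CH2S2)×3 = C3H6S6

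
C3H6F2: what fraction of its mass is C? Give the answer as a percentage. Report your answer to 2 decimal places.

Molar mass = 3(12.01) + 6(1.008) + 2(19.00) = 80.078 g/mol
Mass of C per mole = 3 × 12.01 = 36.030 g
% C = 36.030 / 80.078 × 100 = 44.99%

44.99%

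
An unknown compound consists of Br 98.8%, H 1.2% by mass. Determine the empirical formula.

BrH

Assume 100 g: 98.8 g Br, 1.2 g H.
n(Br) = 98.8/79.90 = 1.237, n(H) = 1.2/1.008 = 1.19
Smallest is H at 1.19 mol; normalising gives Br 1.039, H 1.000
Ratio ≈ 1:1, so the empirical formula is BrH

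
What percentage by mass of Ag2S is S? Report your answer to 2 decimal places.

12.94%

Molar mass = 2(107.87) + 1(32.07) = 247.810 g/mol
Mass of S per mole = 1 × 32.07 = 32.070 g
% S = 32.070 / 247.810 × 100 = 12.94%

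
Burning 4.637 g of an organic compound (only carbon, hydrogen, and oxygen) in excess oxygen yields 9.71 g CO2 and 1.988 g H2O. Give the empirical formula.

mol C = 9.71 / 44.01 = 0.2206; mass C = 0.2206 × 12.01 = 2.650 g
mol H = 2 × (1.988 / 18.02) = 0.2206; mass H = 0.2206 × 1.008 = 0.2224 g
mass O = 4.637 − (2.872) = 1.765 g → mol O = 0.1103
Smallest is O at 0.1103 mol; normalising gives C 2.000, H 2.000, O 1.000
→ C2H2O

C2H2O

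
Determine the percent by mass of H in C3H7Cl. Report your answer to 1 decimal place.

9.0%

Molar mass = 3(12.01) + 7(1.008) + 1(35.45) = 78.536 g/mol
Mass of H per mole = 7 × 1.008 = 7.056 g
% H = 7.056 / 78.536 × 100 = 9.0%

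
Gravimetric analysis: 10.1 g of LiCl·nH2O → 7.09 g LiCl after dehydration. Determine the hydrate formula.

LiCl·H2O

Mass of water lost = 10.1 − 7.09 = 3.01 g → 3.01 / 18.02 = 0.167 mol H2O
Molar mass of LiCl = 42.39 g/mol → mol LiCl = 7.09 / 42.39 = 0.1673
n = 0.167 / 0.1673 = 1.00 ≈ 1 → LiCl·H2O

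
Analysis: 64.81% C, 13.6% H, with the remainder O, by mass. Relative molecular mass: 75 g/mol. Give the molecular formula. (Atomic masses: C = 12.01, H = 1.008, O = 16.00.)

C4H10O

Assume 100 g: 64.81 g C, 13.6 g H, 21.59 g O.
Moles — C: 64.81 / 12.01 = 5.396 mol; H: 13.6 / 1.008 = 13.49 mol; O: 21.59 / 16.00 = 1.349 mol
Ratios (÷ 1.349): C 3.999, H 9.999, O 1.000
Ratio ≈ 4:10:1, so the empirical formula is C4H10O
Empirical-formula mass = 74.12 g/mol
n = 75 / 74.12 = 1.01 ≈ 1
Molecular formula = empirical formula = C4H10O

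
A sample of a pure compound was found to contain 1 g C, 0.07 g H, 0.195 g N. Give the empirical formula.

C: 1 g ÷ 12.01 g/mol = 0.08326 mol
H: 0.07 g ÷ 1.008 g/mol = 0.06944 mol
N: 0.195 g ÷ 14.01 g/mol = 0.01392 mol
Divide by the smallest (0.01392 mol N): C 5.982, H 4.989, N 1.000
Ratio ≈ 6:5:1, so the empirical formula is C6H5N

C6H5N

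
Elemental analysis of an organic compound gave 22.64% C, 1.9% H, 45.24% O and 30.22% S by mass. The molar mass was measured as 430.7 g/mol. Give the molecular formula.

Assume 100 g: 22.64 g C, 1.9 g H, 45.24 g O, 30.22 g S.
n(C) = 22.64/12.01 = 1.885, n(H) = 1.9/1.008 = 1.885, n(O) = 45.24/16.00 = 2.828, n(S) = 30.22/32.07 = 0.9423
Divide by the smallest (0.9423 mol S): C 2.000, H 2.000, O 3.001, S 1.000
→ C2H2O3S
Empirical-formula mass = 106.11 g/mol
n = 430.7 / 106.11 = 4.06 ≈ 4
Molecular formula = (C2H2O3S)×4 = C8H8O12S4

C8H8O12S4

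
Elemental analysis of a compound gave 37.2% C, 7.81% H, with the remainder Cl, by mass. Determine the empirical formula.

Assume 100 g: 37.2 g C, 7.81 g H, 54.99 g Cl.
n(C) = 37.2/12.01 = 3.097, n(H) = 7.81/1.008 = 7.748, n(Cl) = 54.99/35.45 = 1.551
Divide by the smallest (1.551 mol Cl): C 1.997, H 4.995, Cl 1.000
→ C2H5Cl

C2H5Cl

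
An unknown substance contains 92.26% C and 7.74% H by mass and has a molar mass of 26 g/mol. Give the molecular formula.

C2H2

Assume 100 g: 92.26 g C, 7.74 g H.
n(C) = 92.26/12.01 = 7.682, n(H) = 7.74/1.008 = 7.679
Smallest is H at 7.679 mol; normalising gives C 1.000, H 1.000
→ CH
Empirical-formula mass = 13.02 g/mol
n = 26 / 13.02 = 2.00 ≈ 2
Molecular formula = (CH)×2 = C2H2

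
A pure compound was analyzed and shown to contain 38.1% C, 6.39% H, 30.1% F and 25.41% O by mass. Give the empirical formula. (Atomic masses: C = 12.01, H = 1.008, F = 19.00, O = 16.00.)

C2H4FO

Assume 100 g: 38.1 g C, 6.39 g H, 30.1 g F, 25.41 g O.
Moles — C: 38.1 / 12.01 = 3.172 mol; H: 6.39 / 1.008 = 6.339 mol; F: 30.1 / 19.00 = 1.584 mol; O: 25.41 / 16.00 = 1.588 mol
Ratios (÷ 1.584): C 2.002, H 4.002, F 1.000, O 1.002
→ C2H4FO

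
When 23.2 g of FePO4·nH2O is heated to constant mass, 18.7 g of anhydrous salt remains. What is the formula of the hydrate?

FePO4·2H2O

Mass of water lost = 23.2 − 18.7 = 4.5 g → 4.5 / 18.02 = 0.2497 mol H2O
Molar mass of FePO4 = 150.82 g/mol → mol FePO4 = 18.7 / 150.82 = 0.124
n = 0.2497 / 0.124 = 2.01 ≈ 2 → FePO4·2H2O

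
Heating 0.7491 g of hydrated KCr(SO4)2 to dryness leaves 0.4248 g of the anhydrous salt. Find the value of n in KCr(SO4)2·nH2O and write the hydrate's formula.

Mass of water lost = 0.7491 − 0.4248 = 0.3243 g → 0.3243 / 18.02 = 0.018 mol H2O
Molar mass of KCr(SO4)2 = 283.24 g/mol → mol KCr(SO4)2 = 0.4248 / 283.24 = 0.0015
n = 0.018 / 0.0015 = 12.00 ≈ 12 → KCr(SO4)2·12H2O

KCr(SO4)2·12H2O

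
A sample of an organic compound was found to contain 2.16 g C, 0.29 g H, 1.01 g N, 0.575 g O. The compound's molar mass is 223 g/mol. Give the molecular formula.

C10H16N4O2

n(C) = 2.16/12.01 = 0.1799, n(H) = 0.29/1.008 = 0.2877, n(N) = 1.01/14.01 = 0.07209, n(O) = 0.575/16.00 = 0.03594
Smallest is O at 0.03594 mol; normalising gives C 5.005, H 8.006, N 2.006, O 1.000
Ratio ≈ 5:8:2:1, so the empirical formula is C5H8N2O
Empirical-formula mass = 112.13 g/mol
n = 223 / 112.13 = 1.99 ≈ 2
Molecular formula = (C5H8N2O)×2 = C10H16N4O2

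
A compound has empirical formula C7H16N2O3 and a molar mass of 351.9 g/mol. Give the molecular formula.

C14H32N4O6

Empirical-formula mass = 176.22 g/mol
n = 351.9 / 176.22 = 2.00 ≈ 2
Molecular formula = (C7H16N2O3)2 = C14H32N4O6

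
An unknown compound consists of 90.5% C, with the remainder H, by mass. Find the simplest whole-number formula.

Assume 100 g: 90.5 g C, 9.5 g H.
C: 90.5 g ÷ 12.01 g/mol = 7.535 mol
H: 9.5 g ÷ 1.008 g/mol = 9.425 mol
Ratios (÷ 7.535): C 1.000, H 1.251
Scaling by 4: C 4.00, H 5.00 → C4H5

C4H5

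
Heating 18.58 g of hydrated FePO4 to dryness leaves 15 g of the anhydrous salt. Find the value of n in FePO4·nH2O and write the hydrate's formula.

FePO4·2H2O

Mass of water lost = 18.58 − 15 = 3.58 g → 3.58 / 18.02 = 0.1987 mol H2O
Molar mass of FePO4 = 150.82 g/mol → mol FePO4 = 15 / 150.82 = 0.09946
n = 0.1987 / 0.09946 = 2.00 ≈ 2 → FePO4·2H2O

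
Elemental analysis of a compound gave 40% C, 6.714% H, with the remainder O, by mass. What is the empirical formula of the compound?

Assume 100 g: 40 g C, 6.714 g H, 53.286 g O.
n(C) = 40/12.01 = 3.331, n(H) = 6.714/1.008 = 6.661, n(O) = 53.286/16.00 = 3.33
Divide by the smallest (3.33 mol O): C 1.000, H 2.000, O 1.000
≈ 1:2:1 → CH2O

CH2O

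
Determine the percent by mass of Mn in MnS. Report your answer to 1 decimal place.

Molar mass = 1(54.94) + 1(32.07) = 87.010 g/mol
Mass of Mn per mole = 1 × 54.94 = 54.940 g
% Mn = 54.940 / 87.010 × 100 = 63.1%

63.1%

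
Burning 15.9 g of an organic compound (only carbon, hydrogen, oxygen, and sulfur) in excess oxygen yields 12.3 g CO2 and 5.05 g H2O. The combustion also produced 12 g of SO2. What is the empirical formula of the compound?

C3H6O4S2

mol C = 12.3 / 44.01 = 0.2795; mass C = 0.2795 × 12.01 = 3.357 g
mol H = 2 × (5.05 / 18.02) = 0.5605; mass H = 0.5605 × 1.008 = 0.5650 g
mol S = 12 / 64.07 = 0.1873; mass S = 6.007 g
mass O = 15.9 − (9.928) = 5.972 g → mol O = 0.3732
Divide by the smallest (0.1873 mol S): C 1.492, H 2.993, O 1.993, S 1.000
Multiply by 2: C 2.98, H 5.99, O 3.99, S 2.00 → C3H6O4S2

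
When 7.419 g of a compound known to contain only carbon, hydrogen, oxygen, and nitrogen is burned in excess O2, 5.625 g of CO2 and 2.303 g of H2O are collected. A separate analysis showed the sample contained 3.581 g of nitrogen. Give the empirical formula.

mol C = 5.625 / 44.01 = 0.1278; mass C = 0.1278 × 12.01 = 1.535 g
mol H = 2 × (2.303 / 18.02) = 0.2556; mass H = 0.2556 × 1.008 = 0.2576 g
mol N = 3.581 / 14.01 = 0.2556
mass O = 7.419 − (5.374) = 2.045 g → mol O = 0.1278
Smallest is C at 0.1278 mol; normalising gives C 1.000, H 2.000, N 2.000, O 1.000
Ratio ≈ 1:2:2:1, so the empirical formula is CH2N2O

CH2N2O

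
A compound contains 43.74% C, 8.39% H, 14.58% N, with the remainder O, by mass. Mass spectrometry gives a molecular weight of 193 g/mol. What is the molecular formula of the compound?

C7H16N2O4

Assume 100 g: 43.74 g C, 8.39 g H, 14.58 g N, 33.29 g O.
C: 43.74 g ÷ 12.01 g/mol = 3.642 mol
H: 8.39 g ÷ 1.008 g/mol = 8.323 mol
N: 14.58 g ÷ 14.01 g/mol = 1.041 mol
O: 33.29 g ÷ 16.00 g/mol = 2.081 mol
Smallest is N at 1.041 mol; normalising gives C 3.500, H 7.998, N 1.000, O 1.999
Scaling by 2: C 7.00, H 16.00, N 2.00, O 4.00 → C7H16N2O4
Empirical-formula mass = 192.22 g/mol
n = 193 / 192.22 = 1.00 ≈ 1
Molecular formula = empirical formula = C7H16N2O4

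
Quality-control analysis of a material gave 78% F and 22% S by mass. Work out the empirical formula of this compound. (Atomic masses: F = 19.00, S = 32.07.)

Assume 100 g: 78 g F, 22 g S.
F: 78 g ÷ 19.00 g/mol = 4.105 mol
S: 22 g ÷ 32.07 g/mol = 0.686 mol
Smallest is S at 0.686 mol; normalising gives F 5.984, S 1.000
≈ 6:1 → F6S

F6S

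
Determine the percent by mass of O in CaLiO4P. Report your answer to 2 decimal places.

45.07%

Molar mass = 1(40.08) + 1(6.94) + 4(16.00) + 1(30.97) = 141.990 g/mol
Mass of O per mole = 4 × 16.00 = 64.000 g
% O = 64.000 / 141.990 × 100 = 45.07%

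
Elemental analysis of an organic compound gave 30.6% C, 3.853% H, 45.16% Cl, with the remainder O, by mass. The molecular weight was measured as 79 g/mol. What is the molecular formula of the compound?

C2H3ClO

Assume 100 g: 30.6 g C, 3.853 g H, 45.16 g Cl, 20.387 g O.
Moles — C: 30.6 / 12.01 = 2.548 mol; H: 3.853 / 1.008 = 3.822 mol; Cl: 45.16 / 35.45 = 1.274 mol; O: 20.387 / 16.00 = 1.274 mol
Smallest is Cl at 1.274 mol; normalising gives C 2.000, H 3.001, Cl 1.000, O 1.000
Ratio ≈ 2:3:1:1, so the empirical formula is C2H3ClO
Empirical-formula mass = 78.49 g/mol
n = 79 / 78.49 = 1.01 ≈ 1
Molecular formula = empirical formula = C2H3ClO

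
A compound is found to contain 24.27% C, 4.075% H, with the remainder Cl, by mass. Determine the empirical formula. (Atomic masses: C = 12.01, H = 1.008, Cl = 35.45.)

CH2Cl

Assume 100 g: 24.27 g C, 4.075 g H, 71.655 g Cl.
C: 24.27 g ÷ 12.01 g/mol = 2.021 mol
H: 4.075 g ÷ 1.008 g/mol = 4.043 mol
Cl: 71.655 g ÷ 35.45 g/mol = 2.021 mol
Smallest is C at 2.021 mol; normalising gives C 1.000, H 2.001, Cl 1.000
Ratio ≈ 1:2:1, so the empirical formula is CH2Cl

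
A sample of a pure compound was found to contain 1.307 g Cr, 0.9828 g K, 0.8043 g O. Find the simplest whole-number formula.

Cr: 1.307 g ÷ 52.00 g/mol = 0.02513 mol
K: 0.9828 g ÷ 39.10 g/mol = 0.02514 mol
O: 0.8043 g ÷ 16.00 g/mol = 0.05027 mol
Ratios (÷ 0.02513): Cr 1.000, K 1.000, O 2.000
→ CrKO2

CrKO2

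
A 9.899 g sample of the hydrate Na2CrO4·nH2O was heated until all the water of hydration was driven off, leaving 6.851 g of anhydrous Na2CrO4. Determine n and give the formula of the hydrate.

Mass of water lost = 9.899 − 6.851 = 3.048 g → 3.048 / 18.02 = 0.1691 mol H2O
Molar mass of Na2CrO4 = 161.98 g/mol → mol Na2CrO4 = 6.851 / 161.98 = 0.0423
n = 0.1691 / 0.0423 = 4.00 ≈ 4 → Na2CrO4·4H2O

Na2CrO4·4H2O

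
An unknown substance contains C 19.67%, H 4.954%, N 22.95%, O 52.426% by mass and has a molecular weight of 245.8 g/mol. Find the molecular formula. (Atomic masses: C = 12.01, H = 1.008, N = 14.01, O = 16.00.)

C4H12N4O8

Assume 100 g: 19.67 g C, 4.954 g H, 22.95 g N, 52.426 g O.
C: 19.67 g ÷ 12.01 g/mol = 1.638 mol
H: 4.954 g ÷ 1.008 g/mol = 4.915 mol
N: 22.95 g ÷ 14.01 g/mol = 1.638 mol
O: 52.426 g ÷ 16.00 g/mol = 3.277 mol
Smallest is C at 1.638 mol; normalising gives C 1.000, H 3.001, N 1.000, O 2.001
≈ 1:3:1:2 → CH3NO2
Empirical-formula mass = 61.04 g/mol
n = 245.8 / 61.04 = 4.03 ≈ 4
Molecular formula = (CH3NO2)×4 = C4H12N4O8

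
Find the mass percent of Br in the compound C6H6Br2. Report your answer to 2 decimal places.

67.17%

Molar mass = 6(12.01) + 6(1.008) + 2(79.90) = 237.908 g/mol
Mass of Br per mole = 2 × 79.90 = 159.800 g
% Br = 159.800 / 237.908 × 100 = 67.17%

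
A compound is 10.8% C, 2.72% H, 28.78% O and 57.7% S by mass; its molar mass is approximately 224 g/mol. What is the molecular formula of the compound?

C2H6O4S4

Assume 100 g: 10.8 g C, 2.72 g H, 28.78 g O, 57.7 g S.
C: 10.8 g ÷ 12.01 g/mol = 0.8993 mol
H: 2.72 g ÷ 1.008 g/mol = 2.698 mol
O: 28.78 g ÷ 16.00 g/mol = 1.799 mol
S: 57.7 g ÷ 32.07 g/mol = 1.799 mol
Ratios (÷ 0.8993): C 1.000, H 3.001, O 2.000, S 2.001
→ CH3O2S2
Empirical-formula mass = 111.17 g/mol
n = 224 / 111.17 = 2.01 ≈ 2
Molecular formula = (CH3O2S2)×2 = C2H6O4S4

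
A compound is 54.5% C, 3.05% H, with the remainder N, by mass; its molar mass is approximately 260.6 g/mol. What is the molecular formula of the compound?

C12H8N8

Assume 100 g: 54.5 g C, 3.05 g H, 42.45 g N.
C: 54.5 g ÷ 12.01 g/mol = 4.538 mol
H: 3.05 g ÷ 1.008 g/mol = 3.026 mol
N: 42.45 g ÷ 14.01 g/mol = 3.03 mol
Ratios (÷ 3.026): C 1.500, H 1.000, N 1.001
Scaling by 2: C 3.00, H 2.00, N 2.00 → C3H2N2
Empirical-formula mass = 66.07 g/mol
n = 260.6 / 66.07 = 3.94 ≈ 4
Molecular formula = (C3H2N2)×4 = C12H8N8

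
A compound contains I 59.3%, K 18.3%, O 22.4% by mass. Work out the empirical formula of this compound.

Assume 100 g: 59.3 g I, 18.3 g K, 22.4 g O.
n(I) = 59.3/126.90 = 0.4673, n(K) = 18.3/39.10 = 0.468, n(O) = 22.4/16.00 = 1.4
Divide by the smallest (0.4673 mol I): I 1.000, K 1.002, O 2.996
Ratio ≈ 1:1:3, so the empirical formula is IKO3

IKO3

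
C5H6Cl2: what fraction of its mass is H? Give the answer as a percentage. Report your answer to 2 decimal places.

Molar mass = 5(12.01) + 6(1.008) + 2(35.45) = 136.998 g/mol
Mass of H per mole = 6 × 1.008 = 6.048 g
% H = 6.048 / 136.998 × 100 = 4.41%

4.41%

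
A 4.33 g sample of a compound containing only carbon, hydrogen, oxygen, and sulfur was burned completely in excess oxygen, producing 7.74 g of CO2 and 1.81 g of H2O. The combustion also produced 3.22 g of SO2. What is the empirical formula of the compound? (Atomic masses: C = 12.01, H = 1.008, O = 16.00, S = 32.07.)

mol C = 7.74 / 44.01 = 0.1759; mass C = 0.1759 × 12.01 = 2.112 g
mol H = 2 × (1.81 / 18.02) = 0.2009; mass H = 0.2009 × 1.008 = 0.2025 g
mol S = 3.22 / 64.07 = 0.05026; mass S = 1.612 g
mass O = 4.33 − (3.926) = 0.4036 g → mol O = 0.02522
Smallest is O at 0.02522 mol; normalising gives C 6.973, H 7.965, O 1.000, S 1.993
→ C7H8OS2

C7H8OS2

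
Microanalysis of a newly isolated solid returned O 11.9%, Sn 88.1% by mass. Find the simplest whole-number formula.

OSn

Assume 100 g: 11.9 g O, 88.1 g Sn.
Moles — O: 11.9 / 16.00 = 0.7438 mol; Sn: 88.1 / 118.71 = 0.7421 mol
Smallest is Sn at 0.7421 mol; normalising gives O 1.002, Sn 1.000
≈ 1:1 → OSn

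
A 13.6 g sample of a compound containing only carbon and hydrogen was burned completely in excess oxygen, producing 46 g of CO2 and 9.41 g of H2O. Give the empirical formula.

mol C = 46 / 44.01 = 1.045; mass C = 1.045 × 12.01 = 12.55 g
mol H = 2 × (9.41 / 18.02) = 1.044; mass H = 1.044 × 1.008 = 1.053 g
Divide by the smallest (1.044 mol H): C 1.001, H 1.000
≈ 1:1 → CH

CH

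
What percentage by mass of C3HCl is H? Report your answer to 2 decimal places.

Molar mass = 3(12.01) + 1(1.008) + 1(35.45) = 72.488 g/mol
Mass of H per mole = 1 × 1.008 = 1.008 g
% H = 1.008 / 72.488 × 100 = 1.39%

1.39%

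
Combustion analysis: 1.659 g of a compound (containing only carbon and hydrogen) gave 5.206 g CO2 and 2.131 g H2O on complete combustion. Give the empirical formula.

CH2

mol C = 5.206 / 44.01 = 0.1183; mass C = 0.1183 × 12.01 = 1.421 g
mol H = 2 × (2.131 / 18.02) = 0.2365; mass H = 0.2365 × 1.008 = 0.2384 g
Divide by the smallest (0.1183 mol C): C 1.000, H 1.999
→ CH2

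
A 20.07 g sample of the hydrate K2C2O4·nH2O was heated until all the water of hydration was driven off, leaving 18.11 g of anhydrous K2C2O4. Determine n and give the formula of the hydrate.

K2C2O4·H2O

Mass of water lost = 20.07 − 18.11 = 1.96 g → 1.96 / 18.02 = 0.1088 mol H2O
Molar mass of K2C2O4 = 166.22 g/mol → mol K2C2O4 = 18.11 / 166.22 = 0.109
n = 0.1088 / 0.109 = 1.00 ≈ 1 → K2C2O4·H2O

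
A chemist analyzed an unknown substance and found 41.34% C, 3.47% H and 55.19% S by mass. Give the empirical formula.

Assume 100 g: 41.34 g C, 3.47 g H, 55.19 g S.
C: 41.34 g ÷ 12.01 g/mol = 3.442 mol
H: 3.47 g ÷ 1.008 g/mol = 3.442 mol
S: 55.19 g ÷ 32.07 g/mol = 1.721 mol
Divide by the smallest (1.721 mol S): C 2.000, H 2.000, S 1.000
≈ 2:2:1 → C2H2S

C2H2S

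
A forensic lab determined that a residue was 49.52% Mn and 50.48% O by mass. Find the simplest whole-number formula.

Mn2O7

Assume 100 g: 49.52 g Mn, 50.48 g O.
n(Mn) = 49.52/54.94 = 0.9013, n(O) = 50.48/16.00 = 3.155
Divide by the smallest (0.9013 mol Mn): Mn 1.000, O 3.500
×2: Mn 2.00, O 7.00 → Mn2O7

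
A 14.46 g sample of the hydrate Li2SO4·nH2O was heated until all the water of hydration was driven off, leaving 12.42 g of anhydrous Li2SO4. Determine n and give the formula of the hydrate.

Mass of water lost = 14.46 − 12.42 = 2.04 g → 2.04 / 18.02 = 0.1132 mol H2O
Molar mass of Li2SO4 = 109.95 g/mol → mol Li2SO4 = 12.42 / 109.95 = 0.113
n = 0.1132 / 0.113 = 1.00 ≈ 1 → Li2SO4·H2O

Li2SO4·H2O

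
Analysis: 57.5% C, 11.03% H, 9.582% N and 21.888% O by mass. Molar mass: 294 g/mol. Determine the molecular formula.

Assume 100 g: 57.5 g C, 11.03 g H, 9.582 g N, 21.888 g O.
C: 57.5 g ÷ 12.01 g/mol = 4.788 mol
H: 11.03 g ÷ 1.008 g/mol = 10.94 mol
N: 9.582 g ÷ 14.01 g/mol = 0.6839 mol
O: 21.888 g ÷ 16.00 g/mol = 1.368 mol
Divide by the smallest (0.6839 mol N): C 7.000, H 15.999, N 1.000, O 2.000
Ratio ≈ 7:16:1:2, so the empirical formula is C7H16NO2
Empirical-formula mass = 146.21 g/mol
n = 294 / 146.21 = 2.01 ≈ 2
Molecular formula = (C7H16NO2)×2 = C14H32N2O4

C14H32N2O4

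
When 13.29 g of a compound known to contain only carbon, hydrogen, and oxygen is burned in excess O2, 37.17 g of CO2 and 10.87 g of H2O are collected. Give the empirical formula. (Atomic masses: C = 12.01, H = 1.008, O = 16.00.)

C7H10O

mol C = 37.17 / 44.01 = 0.8446; mass C = 0.8446 × 12.01 = 10.14 g
mol H = 2 × (10.87 / 18.02) = 1.206; mass H = 1.206 × 1.008 = 1.216 g
mass O = 13.29 − (11.36) = 1.930 g → mol O = 0.1207
Smallest is O at 0.1207 mol; normalising gives C 7.000, H 9.999, O 1.000
Ratio ≈ 7:10:1, so the empirical formula is C7H10O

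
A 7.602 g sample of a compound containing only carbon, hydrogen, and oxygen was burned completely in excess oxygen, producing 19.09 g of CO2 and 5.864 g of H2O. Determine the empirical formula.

C4H6O

mol C = 19.09 / 44.01 = 0.4338; mass C = 0.4338 × 12.01 = 5.210 g
mol H = 2 × (5.864 / 18.02) = 0.6508; mass H = 0.6508 × 1.008 = 0.6560 g
mass O = 7.602 − (5.866) = 1.736 g → mol O = 0.1085
Divide by the smallest (0.1085 mol O): C 3.997, H 5.997, O 1.000
→ C4H6O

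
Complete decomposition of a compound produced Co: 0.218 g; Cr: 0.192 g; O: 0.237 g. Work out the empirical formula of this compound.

CoCrO4

Moles — Co: 0.218 / 58.93 = 0.003699 mol; Cr: 0.192 / 52.00 = 0.003692 mol; O: 0.237 / 16.00 = 0.01481 mol
Divide by the smallest (0.003692 mol Cr): Co 1.002, Cr 1.000, O 4.012
→ CoCrO4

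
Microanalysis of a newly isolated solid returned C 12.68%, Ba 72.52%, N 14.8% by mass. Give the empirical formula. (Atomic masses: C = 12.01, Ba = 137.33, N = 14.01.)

C2BaN2

Assume 100 g: 12.68 g C, 72.52 g Ba, 14.8 g N.
n(C) = 12.68/12.01 = 1.056, n(Ba) = 72.52/137.33 = 0.5281, n(N) = 14.8/14.01 = 1.056
Ratios (÷ 0.5281): C 1.999, Ba 1.000, N 2.000
≈ 2:1:2 → C2BaN2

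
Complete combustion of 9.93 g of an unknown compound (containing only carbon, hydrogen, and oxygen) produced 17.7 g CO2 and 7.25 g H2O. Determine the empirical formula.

mol C = 17.7 / 44.01 = 0.4022; mass C = 0.4022 × 12.01 = 4.830 g
mol H = 2 × (7.25 / 18.02) = 0.8047; mass H = 0.8047 × 1.008 = 0.8111 g
mass O = 9.93 − (5.641) = 4.289 g → mol O = 0.2680
Ratios (÷ 0.268): C 1.500, H 3.002, O 1.000
Multiply by 2: C 3.00, H 6.00, O 2.00 → C3H6O2

C3H6O2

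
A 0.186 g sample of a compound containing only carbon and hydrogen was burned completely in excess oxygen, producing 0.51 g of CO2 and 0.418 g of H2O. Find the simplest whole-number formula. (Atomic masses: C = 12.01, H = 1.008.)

CH4

mol C = 0.51 / 44.01 = 0.01159; mass C = 0.01159 × 12.01 = 0.1392 g
mol H = 2 × (0.418 / 18.02) = 0.04639; mass H = 0.04639 × 1.008 = 0.04676 g
Smallest is C at 0.01159 mol; normalising gives C 1.000, H 4.003
≈ 1:4 → CH4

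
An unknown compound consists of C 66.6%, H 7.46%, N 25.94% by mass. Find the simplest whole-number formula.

Assume 100 g: 66.6 g C, 7.46 g H, 25.94 g N.
n(C) = 66.6/12.01 = 5.545, n(H) = 7.46/1.008 = 7.401, n(N) = 25.94/14.01 = 1.852
Smallest is N at 1.852 mol; normalising gives C 2.995, H 3.997, N 1.000
→ C3H4N

C3H4N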